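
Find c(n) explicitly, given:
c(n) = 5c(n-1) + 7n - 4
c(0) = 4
First-order linear with linear forcing.
Homogeneous solution: c_h(n) = A·(5)^n.
Try particular c_p(n) = pn + q. Substituting:
  pn + q = 5(p(n-1) + q) + 7n - 4.
Matching the n-coefficient: p = 5p + 7 ⇒ p = - \frac{7}{4}.
Matching constants: q = -5p + 5q - 4 ⇒ q = - \frac{19}{16}.
General: c(n) = A·(5)^n - \frac{7 n}{4} - \frac{19}{16}.
Apply c(0) = 4: A - \frac{19}{16} = 4 ⇒ A = \frac{83}{16}.
So c(n) = \frac{83 \cdot 5^{n}}{16} - \frac{7 n}{4} - \frac{19}{16}.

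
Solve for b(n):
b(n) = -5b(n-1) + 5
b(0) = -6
First-order linear non-homogeneous.
Homogeneous solution: b_h(n) = A·(-5)^n.
Try constant particular solution b_p = K: K = -5K + 5 ⇒ K = \frac{5}{6}.
General: b(n) = A·(-5)^n + \frac{5}{6}.
Apply b(0) = -6: A + \frac{5}{6} = -6 ⇒ A = - \frac{41}{6}.
So b(n) = \frac{5}{6} - \frac{41 \left(-5\right)^{n}}{6}.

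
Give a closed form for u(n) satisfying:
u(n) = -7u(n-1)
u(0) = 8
This is a homogeneous first-order recurrence with ratio -7.
By induction u(n) = u(0) · (-7)^n = 8 \left(-7\right)^{n}.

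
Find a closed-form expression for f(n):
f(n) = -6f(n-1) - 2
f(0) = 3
First-order linear non-homogeneous.
Homogeneous solution: f_h(n) = A·(-6)^n.
Try constant particular solution f_p = K: K = -6K - 2 ⇒ K = - \frac{2}{7}.
General: f(n) = A·(-6)^n - \frac{2}{7}.
Apply f(0) = 3: A - \frac{2}{7} = 3 ⇒ A = \frac{23}{7}.
So f(n) = \frac{23 \left(-6\right)^{n}}{7} - \frac{2}{7}.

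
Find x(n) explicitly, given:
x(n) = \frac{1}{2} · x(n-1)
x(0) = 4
Pure geometric recurrence with ratio \frac{1}{2}.
By induction x(n) = x(0) · (\frac{1}{2})^n = 4 \cdot 2^{- n}.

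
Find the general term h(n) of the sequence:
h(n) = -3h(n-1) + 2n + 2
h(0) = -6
First-order linear with linear forcing.
Homogeneous solution: h_h(n) = A·(-3)^n.
Try particular h_p(n) = pn + q. Substituting:
  pn + q = -3(p(n-1) + q) + 2n + 2.
Matching the n-coefficient: p = -3p + 2 ⇒ p = \frac{1}{2}.
Matching constants: q = 3p - 3q + 2 ⇒ q = \frac{7}{8}.
General: h(n) = A·(-3)^n + \frac{n}{2} + \frac{7}{8}.
Apply h(0) = -6: A + \frac{7}{8} = -6 ⇒ A = - \frac{55}{8}.
So h(n) = - \frac{55 \left(-3\right)^{n}}{8} + \frac{n}{2} + \frac{7}{8}.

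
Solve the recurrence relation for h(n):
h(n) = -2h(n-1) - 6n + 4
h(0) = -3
First-order linear with linear forcing.
Homogeneous solution: h_h(n) = A·(-2)^n.
Try particular h_p(n) = pn + q. Substituting:
  pn + q = -2(p(n-1) + q) - 6n + 4.
Matching the n-coefficient: p = -2p - 6 ⇒ p = -2.
Matching constants: q = 2p - 2q + 4 ⇒ q = 0.
General: h(n) = A·(-2)^n - 2 n + 0.
Apply h(0) = -3: A + 0 = -3 ⇒ A = -3.
So h(n) = - 3 \left(-2\right)^{n} - 2 n.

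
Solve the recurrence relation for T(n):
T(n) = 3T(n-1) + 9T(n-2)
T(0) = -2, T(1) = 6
Characteristic equation: x² - 3x - 9 = 0.
Discriminant Δ = (3)² + 4·(9) = 45.
Roots r₁,₂ = (3 ± √45)/2, so r₁ = \frac{3}{2} + \frac{3 \sqrt{5}}{2}, r₂ = \frac{3}{2} - \frac{3 \sqrt{5}}{2}.
General solution: T(n) = A·r₁^n + B·r₂^n.
From the initial conditions, A + B = -2 and r₁A + r₂B = 6.
Since r₁ - r₂ = √45: A = (6 - (-2)r₂)/√45 = -1 + \frac{3 \sqrt{5}}{5}, and B = -2 - A = - \frac{3 \sqrt{5}}{5} - 1.
So T(n) = \left(-1 + \frac{3 \sqrt{5}}{5}\right)\left(\frac{3}{2} + \frac{3 \sqrt{5}}{2}\right)^n + \left(- \frac{3 \sqrt{5}}{5} - 1\right)\left(\frac{3}{2} - \frac{3 \sqrt{5}}{2}\right)^n.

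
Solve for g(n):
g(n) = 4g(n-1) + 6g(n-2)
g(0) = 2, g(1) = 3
Characteristic equation: x² - 4x - 6 = 0.
Discriminant Δ = (4)² + 4·(6) = 40.
Roots r₁,₂ = (4 ± √40)/2, so r₁ = 2 + \sqrt{10}, r₂ = 2 - \sqrt{10}.
General solution: g(n) = A·r₁^n + B·r₂^n.
From the initial conditions, A + B = 2 and r₁A + r₂B = 3.
Since r₁ - r₂ = √40: A = (3 - (2)r₂)/√40 = 1 - \frac{\sqrt{10}}{20}, and B = 2 - A = \frac{\sqrt{10}}{20} + 1.
So g(n) = \left(1 - \frac{\sqrt{10}}{20}\right)\left(2 + \sqrt{10}\right)^n + \left(\frac{\sqrt{10}}{20} + 1\right)\left(2 - \sqrt{10}\right)^n.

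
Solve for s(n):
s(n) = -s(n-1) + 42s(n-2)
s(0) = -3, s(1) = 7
Characteristic equation: x² + x - 42 = 0, which factors as (x - (-7))(x - (6)) = 0.
Roots r₁ = -7, r₂ = 6 (distinct).
General solution: s(n) = A·(-7)^n + B·(6)^n.
From s(0) = -3: A + B = -3.
From s(1) = 7: -7A + 6B = 7.
Solving: A = - \frac{25}{13}, B = - \frac{14}{13}.
So s(n) = - \frac{25 \left(-7\right)^{n}}{13} - \frac{14 \cdot 6^{n}}{13}.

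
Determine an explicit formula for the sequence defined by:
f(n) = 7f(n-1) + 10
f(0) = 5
First-order linear non-homogeneous.
Homogeneous solution: f_h(n) = A·(7)^n.
Try constant particular solution f_p = K: K = 7K + 10 ⇒ K = - \frac{5}{3}.
General: f(n) = A·(7)^n - \frac{5}{3}.
Apply f(0) = 5: A - \frac{5}{3} = 5 ⇒ A = \frac{20}{3}.
So f(n) = \frac{20 \cdot 7^{n}}{3} - \frac{5}{3}.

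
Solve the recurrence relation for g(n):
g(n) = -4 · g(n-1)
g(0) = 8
Pure geometric recurrence with ratio -4.
By induction g(n) = g(0) · (-4)^n = 8 \left(-4\right)^{n}.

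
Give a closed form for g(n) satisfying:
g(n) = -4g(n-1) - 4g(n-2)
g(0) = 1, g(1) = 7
Characteristic equation: x² + 4x + 4 = 0, which is (x - (-2))².
Repeated root r = -2.
General solution: g(n) = (A + Bn)·(-2)^n.
From g(0) = 1: A = 1.
From g(1) = 7: (A + B)·(-2) = 7 ⇒ B = - \frac{9}{2}.
So g(n) = \left(1 - \frac{9 n}{2}\right) \cdot (-2)^n.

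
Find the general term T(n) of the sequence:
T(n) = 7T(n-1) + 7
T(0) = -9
First-order linear non-homogeneous.
Homogeneous solution: T_h(n) = A·(7)^n.
Try constant particular solution T_p = K: K = 7K + 7 ⇒ K = - \frac{7}{6}.
General: T(n) = A·(7)^n - \frac{7}{6}.
Apply T(0) = -9: A - \frac{7}{6} = -9 ⇒ A = - \frac{47}{6}.
So T(n) = - \frac{47 \cdot 7^{n}}{6} - \frac{7}{6}.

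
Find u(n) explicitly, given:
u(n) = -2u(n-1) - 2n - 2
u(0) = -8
First-order linear with linear forcing.
Homogeneous solution: u_h(n) = A·(-2)^n.
Try particular u_p(n) = pn + q. Substituting:
  pn + q = -2(p(n-1) + q) - 2n - 2.
Matching the n-coefficient: p = -2p - 2 ⇒ p = - \frac{2}{3}.
Matching constants: q = 2p - 2q - 2 ⇒ q = - \frac{10}{9}.
General: u(n) = A·(-2)^n - \frac{2 n}{3} - \frac{10}{9}.
Apply u(0) = -8: A - \frac{10}{9} = -8 ⇒ A = - \frac{62}{9}.
So u(n) = - \frac{62 \left(-2\right)^{n}}{9} - \frac{2 n}{3} - \frac{10}{9}.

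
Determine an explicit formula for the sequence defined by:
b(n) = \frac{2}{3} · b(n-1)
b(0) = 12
Pure geometric recurrence with ratio \frac{2}{3}.
By induction b(n) = b(0) · (\frac{2}{3})^n = 12 \left(\frac{2}{3}\right)^{n}.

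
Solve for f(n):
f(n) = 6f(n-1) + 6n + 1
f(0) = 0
First-order linear with linear forcing.
Homogeneous solution: f_h(n) = A·(6)^n.
Try particular f_p(n) = pn + q. Substituting:
  pn + q = 6(p(n-1) + q) + 6n + 1.
Matching the n-coefficient: p = 6p + 6 ⇒ p = - \frac{6}{5}.
Matching constants: q = -6p + 6q + 1 ⇒ q = - \frac{41}{25}.
General: f(n) = A·(6)^n - \frac{6 n}{5} - \frac{41}{25}.
Apply f(0) = 0: A - \frac{41}{25} = 0 ⇒ A = \frac{41}{25}.
So f(n) = \frac{41 \cdot 6^{n}}{25} - \frac{6 n}{5} - \frac{41}{25}.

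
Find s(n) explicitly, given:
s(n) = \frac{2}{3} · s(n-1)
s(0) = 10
Pure geometric recurrence with ratio \frac{2}{3}.
By induction s(n) = s(0) · (\frac{2}{3})^n = 10 \left(\frac{2}{3}\right)^{n}.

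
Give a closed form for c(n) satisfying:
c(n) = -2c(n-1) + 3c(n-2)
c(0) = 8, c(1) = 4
Characteristic equation: x² + 2x - 3 = 0, which factors as (x - (1))(x - (-3)) = 0.
Roots r₁ = 1, r₂ = -3 (distinct).
General solution: c(n) = A·(1)^n + B·(-3)^n.
From c(0) = 8: A + B = 8.
From c(1) = 4: A - 3B = 4.
Solving: A = 7, B = 1.
So c(n) = \left(-3\right)^{n} + 7.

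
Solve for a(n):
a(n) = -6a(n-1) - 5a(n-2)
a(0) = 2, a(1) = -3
Characteristic equation: x² + 6x + 5 = 0, which factors as (x - (-1))(x - (-5)) = 0.
Roots r₁ = -1, r₂ = -5 (distinct).
General solution: a(n) = A·(-1)^n + B·(-5)^n.
From a(0) = 2: A + B = 2.
From a(1) = -3: -A - 5B = -3.
Solving: A = \frac{7}{4}, B = \frac{1}{4}.
So a(n) = \frac{7 \left(-1\right)^{n}}{4} + \frac{\left(-5\right)^{n}}{4}.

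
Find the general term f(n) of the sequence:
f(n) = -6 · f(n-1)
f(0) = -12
Pure geometric recurrence with ratio -6.
By induction f(n) = f(0) · (-6)^n = - 12 \left(-6\right)^{n}.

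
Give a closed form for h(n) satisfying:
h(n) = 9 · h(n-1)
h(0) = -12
Pure geometric recurrence with ratio 9.
By induction h(n) = h(0) · (9)^n = - 12 \cdot 9^{n}.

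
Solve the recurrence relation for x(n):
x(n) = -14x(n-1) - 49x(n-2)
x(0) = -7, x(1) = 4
Characteristic equation: x² + 14x + 49 = 0, which is (x - (-7))².
Repeated root r = -7.
General solution: x(n) = (A + Bn)·(-7)^n.
From x(0) = -7: A = -7.
From x(1) = 4: (A + B)·(-7) = 4 ⇒ B = \frac{45}{7}.
So x(n) = \left(\frac{45 n}{7} - 7\right) \cdot (-7)^n.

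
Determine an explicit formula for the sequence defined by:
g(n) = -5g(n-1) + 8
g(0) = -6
First-order linear non-homogeneous.
Homogeneous solution: g_h(n) = A·(-5)^n.
Try constant particular solution g_p = K: K = -5K + 8 ⇒ K = \frac{4}{3}.
General: g(n) = A·(-5)^n + \frac{4}{3}.
Apply g(0) = -6: A + \frac{4}{3} = -6 ⇒ A = - \frac{22}{3}.
So g(n) = \frac{4}{3} - \frac{22 \left(-5\right)^{n}}{3}.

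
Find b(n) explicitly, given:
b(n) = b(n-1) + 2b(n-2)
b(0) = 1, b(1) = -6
Characteristic equation: x² - x - 2 = 0, which factors as (x - (-1))(x - (2)) = 0.
Roots r₁ = -1, r₂ = 2 (distinct).
General solution: b(n) = A·(-1)^n + B·(2)^n.
From b(0) = 1: A + B = 1.
From b(1) = -6: -A + 2B = -6.
Solving: A = \frac{8}{3}, B = - \frac{5}{3}.
So b(n) = \frac{8 \left(-1\right)^{n}}{3} - \frac{5 \cdot 2^{n}}{3}.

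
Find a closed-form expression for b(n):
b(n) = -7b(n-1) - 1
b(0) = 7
First-order linear non-homogeneous.
Homogeneous solution: b_h(n) = A·(-7)^n.
Try constant particular solution b_p = K: K = -7K - 1 ⇒ K = - \frac{1}{8}.
General: b(n) = A·(-7)^n - \frac{1}{8}.
Apply b(0) = 7: A - \frac{1}{8} = 7 ⇒ A = \frac{57}{8}.
So b(n) = \frac{57 \left(-7\right)^{n}}{8} - \frac{1}{8}.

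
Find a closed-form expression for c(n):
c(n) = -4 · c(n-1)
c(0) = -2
Pure geometric recurrence with ratio -4.
By induction c(n) = c(0) · (-4)^n = - 2 \left(-4\right)^{n}.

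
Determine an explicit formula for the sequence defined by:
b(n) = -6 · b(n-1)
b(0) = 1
Pure geometric recurrence with ratio -6.
By induction b(n) = b(0) · (-6)^n = \left(-6\right)^{n}.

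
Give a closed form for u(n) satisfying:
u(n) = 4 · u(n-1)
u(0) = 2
Pure geometric recurrence with ratio 4.
By induction u(n) = u(0) · (4)^n = 2 \cdot 4^{n}.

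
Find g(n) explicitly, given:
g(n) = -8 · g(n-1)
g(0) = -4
Pure geometric recurrence with ratio -8.
By induction g(n) = g(0) · (-8)^n = - 4 \left(-8\right)^{n}.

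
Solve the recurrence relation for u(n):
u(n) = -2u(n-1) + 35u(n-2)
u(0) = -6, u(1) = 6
Characteristic equation: x² + 2x - 35 = 0, which factors as (x - (-7))(x - (5)) = 0.
Roots r₁ = -7, r₂ = 5 (distinct).
General solution: u(n) = A·(-7)^n + B·(5)^n.
From u(0) = -6: A + B = -6.
From u(1) = 6: -7A + 5B = 6.
Solving: A = -3, B = -3.
So u(n) = - 3 \left(-7\right)^{n} - 3 \cdot 5^{n}.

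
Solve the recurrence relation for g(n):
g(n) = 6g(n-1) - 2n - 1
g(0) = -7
First-order linear with linear forcing.
Homogeneous solution: g_h(n) = A·(6)^n.
Try particular g_p(n) = pn + q. Substituting:
  pn + q = 6(p(n-1) + q) - 2n - 1.
Matching the n-coefficient: p = 6p - 2 ⇒ p = \frac{2}{5}.
Matching constants: q = -6p + 6q - 1 ⇒ q = \frac{17}{25}.
General: g(n) = A·(6)^n + \frac{2 n}{5} + \frac{17}{25}.
Apply g(0) = -7: A + \frac{17}{25} = -7 ⇒ A = - \frac{192}{25}.
So g(n) = - \frac{192 \cdot 6^{n}}{25} + \frac{2 n}{5} + \frac{17}{25}.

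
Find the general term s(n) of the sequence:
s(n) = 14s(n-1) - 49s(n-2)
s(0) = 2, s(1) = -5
Characteristic equation: x² - 14x + 49 = 0, which is (x - (7))².
Repeated root r = 7.
General solution: s(n) = (A + Bn)·(7)^n.
From s(0) = 2: A = 2.
From s(1) = -5: (A + B)·(7) = -5 ⇒ B = - \frac{19}{7}.
So s(n) = \left(2 - \frac{19 n}{7}\right) \cdot (7)^n.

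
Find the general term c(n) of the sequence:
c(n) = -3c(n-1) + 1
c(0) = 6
First-order linear non-homogeneous.
Homogeneous solution: c_h(n) = A·(-3)^n.
Try constant particular solution c_p = K: K = -3K + 1 ⇒ K = \frac{1}{4}.
General: c(n) = A·(-3)^n + \frac{1}{4}.
Apply c(0) = 6: A + \frac{1}{4} = 6 ⇒ A = \frac{23}{4}.
So c(n) = \frac{23 \left(-3\right)^{n}}{4} + \frac{1}{4}.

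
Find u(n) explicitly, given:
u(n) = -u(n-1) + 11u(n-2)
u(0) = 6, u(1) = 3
Characteristic equation: x² + x - 11 = 0.
Discriminant Δ = (-1)² + 4·(11) = 45.
Roots r₁,₂ = (-1 ± √45)/2, so r₁ = - \frac{1}{2} + \frac{3 \sqrt{5}}{2}, r₂ = - \frac{3 \sqrt{5}}{2} - \frac{1}{2}.
General solution: u(n) = A·r₁^n + B·r₂^n.
From the initial conditions, A + B = 6 and r₁A + r₂B = 3.
Since r₁ - r₂ = √45: A = (3 - (6)r₂)/√45 = \frac{2 \sqrt{5}}{5} + 3, and B = 6 - A = 3 - \frac{2 \sqrt{5}}{5}.
So u(n) = \left(\frac{2 \sqrt{5}}{5} + 3\right)\left(- \frac{1}{2} + \frac{3 \sqrt{5}}{2}\right)^n + \left(3 - \frac{2 \sqrt{5}}{5}\right)\left(- \frac{3 \sqrt{5}}{2} - \frac{1}{2}\right)^n.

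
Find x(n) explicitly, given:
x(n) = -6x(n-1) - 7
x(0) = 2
First-order linear non-homogeneous.
Homogeneous solution: x_h(n) = A·(-6)^n.
Try constant particular solution x_p = K: K = -6K - 7 ⇒ K = -1.
General: x(n) = A·(-6)^n - 1.
Apply x(0) = 2: A - 1 = 2 ⇒ A = 3.
So x(n) = 3 \left(-6\right)^{n} - 1.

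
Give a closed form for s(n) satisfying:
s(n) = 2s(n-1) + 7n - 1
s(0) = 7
First-order linear with linear forcing.
Homogeneous solution: s_h(n) = A·(2)^n.
Try particular s_p(n) = pn + q. Substituting:
  pn + q = 2(p(n-1) + q) + 7n - 1.
Matching the n-coefficient: p = 2p + 7 ⇒ p = -7.
Matching constants: q = -2p + 2q - 1 ⇒ q = -13.
General: s(n) = A·(2)^n - 7 n - 13.
Apply s(0) = 7: A - 13 = 7 ⇒ A = 20.
So s(n) = 20 \cdot 2^{n} - 7 n - 13.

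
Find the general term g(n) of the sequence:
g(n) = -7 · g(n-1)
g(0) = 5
Pure geometric recurrence with ratio -7.
By induction g(n) = g(0) · (-7)^n = 5 \left(-7\right)^{n}.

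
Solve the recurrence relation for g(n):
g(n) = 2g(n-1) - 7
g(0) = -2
First-order linear non-homogeneous.
Homogeneous solution: g_h(n) = A·(2)^n.
Try constant particular solution g_p = K: K = 2K - 7 ⇒ K = 7.
General: g(n) = A·(2)^n + 7.
Apply g(0) = -2: A + 7 = -2 ⇒ A = -9.
So g(n) = 7 - 9 \cdot 2^{n}.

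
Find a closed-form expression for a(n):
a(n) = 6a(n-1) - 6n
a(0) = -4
First-order linear with linear forcing.
Homogeneous solution: a_h(n) = A·(6)^n.
Try particular a_p(n) = pn + q. Substituting:
  pn + q = 6(p(n-1) + q) - 6n.
Matching the n-coefficient: p = 6p - 6 ⇒ p = \frac{6}{5}.
Matching constants: q = -6p + 6q ⇒ q = \frac{36}{25}.
General: a(n) = A·(6)^n + \frac{6 n}{5} + \frac{36}{25}.
Apply a(0) = -4: A + \frac{36}{25} = -4 ⇒ A = - \frac{136}{25}.
So a(n) = - \frac{136 \cdot 6^{n}}{25} + \frac{6 n}{5} + \frac{36}{25}.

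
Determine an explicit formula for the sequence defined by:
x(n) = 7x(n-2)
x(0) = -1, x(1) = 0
Characteristic equation: x² - 7 = 0.
Discriminant Δ = (0)² + 4·(7) = 28.
Roots r₁,₂ = (0 ± √28)/2, so r₁ = \sqrt{7}, r₂ = - \sqrt{7}.
General solution: x(n) = A·r₁^n + B·r₂^n.
From the initial conditions, A + B = -1 and r₁A + r₂B = 0.
Since r₁ - r₂ = √28: A = (0 - (-1)r₂)/√28 = - \frac{1}{2}, and B = -1 - A = - \frac{1}{2}.
So x(n) = \left(- \frac{1}{2}\right)\left(\sqrt{7}\right)^n + \left(- \frac{1}{2}\right)\left(- \sqrt{7}\right)^n.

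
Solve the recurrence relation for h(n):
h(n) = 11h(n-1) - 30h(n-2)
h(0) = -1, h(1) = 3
Characteristic equation: x² - 11x + 30 = 0, which factors as (x - (5))(x - (6)) = 0.
Roots r₁ = 5, r₂ = 6 (distinct).
General solution: h(n) = A·(5)^n + B·(6)^n.
From h(0) = -1: A + B = -1.
From h(1) = 3: 5A + 6B = 3.
Solving: A = -9, B = 8.
So h(n) = - 9 \cdot 5^{n} + 8 \cdot 6^{n}.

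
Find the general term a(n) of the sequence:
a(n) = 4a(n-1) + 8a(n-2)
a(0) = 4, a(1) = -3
Characteristic equation: x² - 4x - 8 = 0.
Discriminant Δ = (4)² + 4·(8) = 48.
Roots r₁,₂ = (4 ± √48)/2, so r₁ = 2 + 2 \sqrt{3}, r₂ = 2 - 2 \sqrt{3}.
General solution: a(n) = A·r₁^n + B·r₂^n.
From the initial conditions, A + B = 4 and r₁A + r₂B = -3.
Since r₁ - r₂ = √48: A = (-3 - (4)r₂)/√48 = 2 - \frac{11 \sqrt{3}}{12}, and B = 4 - A = \frac{11 \sqrt{3}}{12} + 2.
So a(n) = \left(2 - \frac{11 \sqrt{3}}{12}\right)\left(2 + 2 \sqrt{3}\right)^n + \left(\frac{11 \sqrt{3}}{12} + 2\right)\left(2 - 2 \sqrt{3}\right)^n.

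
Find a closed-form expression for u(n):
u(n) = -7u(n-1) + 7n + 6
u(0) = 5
First-order linear with linear forcing.
Homogeneous solution: u_h(n) = A·(-7)^n.
Try particular u_p(n) = pn + q. Substituting:
  pn + q = -7(p(n-1) + q) + 7n + 6.
Matching the n-coefficient: p = -7p + 7 ⇒ p = \frac{7}{8}.
Matching constants: q = 7p - 7q + 6 ⇒ q = \frac{97}{64}.
General: u(n) = A·(-7)^n + \frac{7 n}{8} + \frac{97}{64}.
Apply u(0) = 5: A + \frac{97}{64} = 5 ⇒ A = \frac{223}{64}.
So u(n) = \frac{223 \left(-7\right)^{n}}{64} + \frac{7 n}{8} + \frac{97}{64}.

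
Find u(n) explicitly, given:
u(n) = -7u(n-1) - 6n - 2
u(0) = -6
First-order linear with linear forcing.
Homogeneous solution: u_h(n) = A·(-7)^n.
Try particular u_p(n) = pn + q. Substituting:
  pn + q = -7(p(n-1) + q) - 6n - 2.
Matching the n-coefficient: p = -7p - 6 ⇒ p = - \frac{3}{4}.
Matching constants: q = 7p - 7q - 2 ⇒ q = - \frac{29}{32}.
General: u(n) = A·(-7)^n - \frac{3 n}{4} - \frac{29}{32}.
Apply u(0) = -6: A - \frac{29}{32} = -6 ⇒ A = - \frac{163}{32}.
So u(n) = - \frac{163 \left(-7\right)^{n}}{32} - \frac{3 n}{4} - \frac{29}{32}.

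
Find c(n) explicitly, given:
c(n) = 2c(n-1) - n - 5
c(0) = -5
First-order linear with linear forcing.
Homogeneous solution: c_h(n) = A·(2)^n.
Try particular c_p(n) = pn + q. Substituting:
  pn + q = 2(p(n-1) + q) - n - 5.
Matching the n-coefficient: p = 2p - 1 ⇒ p = 1.
Matching constants: q = -2p + 2q - 5 ⇒ q = 7.
General: c(n) = A·(2)^n + n + 7.
Apply c(0) = -5: A + 7 = -5 ⇒ A = -12.
So c(n) = - 12 \cdot 2^{n} + n + 7.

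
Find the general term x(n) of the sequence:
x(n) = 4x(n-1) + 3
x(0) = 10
First-order linear non-homogeneous.
Homogeneous solution: x_h(n) = A·(4)^n.
Try constant particular solution x_p = K: K = 4K + 3 ⇒ K = -1.
General: x(n) = A·(4)^n - 1.
Apply x(0) = 10: A - 1 = 10 ⇒ A = 11.
So x(n) = 11 \cdot 4^{n} - 1.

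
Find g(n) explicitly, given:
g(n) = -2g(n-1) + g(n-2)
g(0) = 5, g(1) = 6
Characteristic equation: x² + 2x - 1 = 0.
Discriminant Δ = (-2)² + 4·(1) = 8.
Roots r₁,₂ = (-2 ± √8)/2, so r₁ = -1 + \sqrt{2}, r₂ = - \sqrt{2} - 1.
General solution: g(n) = A·r₁^n + B·r₂^n.
From the initial conditions, A + B = 5 and r₁A + r₂B = 6.
Since r₁ - r₂ = √8: A = (6 - (5)r₂)/√8 = \frac{5}{2} + \frac{11 \sqrt{2}}{4}, and B = 5 - A = \frac{5}{2} - \frac{11 \sqrt{2}}{4}.
So g(n) = \left(\frac{5}{2} + \frac{11 \sqrt{2}}{4}\right)\left(-1 + \sqrt{2}\right)^n + \left(\frac{5}{2} - \frac{11 \sqrt{2}}{4}\right)\left(- \sqrt{2} - 1\right)^n.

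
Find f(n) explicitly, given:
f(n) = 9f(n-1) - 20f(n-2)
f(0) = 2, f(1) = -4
Characteristic equation: x² - 9x + 20 = 0, which factors as (x - (4))(x - (5)) = 0.
Roots r₁ = 4, r₂ = 5 (distinct).
General solution: f(n) = A·(4)^n + B·(5)^n.
From f(0) = 2: A + B = 2.
From f(1) = -4: 4A + 5B = -4.
Solving: A = 14, B = -12.
So f(n) = 14 \cdot 4^{n} - 12 \cdot 5^{n}.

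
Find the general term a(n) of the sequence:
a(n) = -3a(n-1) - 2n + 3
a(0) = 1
First-order linear with linear forcing.
Homogeneous solution: a_h(n) = A·(-3)^n.
Try particular a_p(n) = pn + q. Substituting:
  pn + q = -3(p(n-1) + q) - 2n + 3.
Matching the n-coefficient: p = -3p - 2 ⇒ p = - \frac{1}{2}.
Matching constants: q = 3p - 3q + 3 ⇒ q = \frac{3}{8}.
General: a(n) = A·(-3)^n - \frac{n}{2} + \frac{3}{8}.
Apply a(0) = 1: A + \frac{3}{8} = 1 ⇒ A = \frac{5}{8}.
So a(n) = \frac{5 \left(-3\right)^{n}}{8} - \frac{n}{2} + \frac{3}{8}.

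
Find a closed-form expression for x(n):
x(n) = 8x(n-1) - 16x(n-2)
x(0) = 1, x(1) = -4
Characteristic equation: x² - 8x + 16 = 0, which is (x - (4))².
Repeated root r = 4.
General solution: x(n) = (A + Bn)·(4)^n.
From x(0) = 1: A = 1.
From x(1) = -4: (A + B)·(4) = -4 ⇒ B = -2.
So x(n) = \left(1 - 2 n\right) \cdot (4)^n.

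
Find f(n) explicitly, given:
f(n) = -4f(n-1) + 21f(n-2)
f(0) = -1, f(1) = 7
Characteristic equation: x² + 4x - 21 = 0, which factors as (x - (-7))(x - (3)) = 0.
Roots r₁ = -7, r₂ = 3 (distinct).
General solution: f(n) = A·(-7)^n + B·(3)^n.
From f(0) = -1: A + B = -1.
From f(1) = 7: -7A + 3B = 7.
Solving: A = -1, B = 0.
So f(n) = - \left(-7\right)^{n}.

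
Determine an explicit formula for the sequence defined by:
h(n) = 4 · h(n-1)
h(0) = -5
Pure geometric recurrence with ratio 4.
By induction h(n) = h(0) · (4)^n = - 5 \cdot 4^{n}.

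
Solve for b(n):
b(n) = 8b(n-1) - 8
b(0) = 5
First-order linear non-homogeneous.
Homogeneous solution: b_h(n) = A·(8)^n.
Try constant particular solution b_p = K: K = 8K - 8 ⇒ K = \frac{8}{7}.
General: b(n) = A·(8)^n + \frac{8}{7}.
Apply b(0) = 5: A + \frac{8}{7} = 5 ⇒ A = \frac{27}{7}.
So b(n) = \frac{27 \cdot 8^{n}}{7} + \frac{8}{7}.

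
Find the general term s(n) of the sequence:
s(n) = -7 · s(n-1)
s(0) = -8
Pure geometric recurrence with ratio -7.
By induction s(n) = s(0) · (-7)^n = - 8 \left(-7\right)^{n}.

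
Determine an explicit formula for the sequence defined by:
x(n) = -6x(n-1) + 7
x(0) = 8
First-order linear non-homogeneous.
Homogeneous solution: x_h(n) = A·(-6)^n.
Try constant particular solution x_p = K: K = -6K + 7 ⇒ K = 1.
General: x(n) = A·(-6)^n + 1.
Apply x(0) = 8: A + 1 = 8 ⇒ A = 7.
So x(n) = 7 \left(-6\right)^{n} + 1.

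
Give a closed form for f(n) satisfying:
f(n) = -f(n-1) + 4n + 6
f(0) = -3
First-order linear with linear forcing.
Homogeneous solution: f_h(n) = A·(-1)^n.
Try particular f_p(n) = pn + q. Substituting:
  pn + q = -(p(n-1) + q) + 4n + 6.
Matching the n-coefficient: p = -p + 4 ⇒ p = 2.
Matching constants: q = p - q + 6 ⇒ q = 4.
General: f(n) = A·(-1)^n + 2 n + 4.
Apply f(0) = -3: A + 4 = -3 ⇒ A = -7.
So f(n) = - 7 \left(-1\right)^{n} + 2 n + 4.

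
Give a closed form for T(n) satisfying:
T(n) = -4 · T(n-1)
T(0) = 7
Pure geometric recurrence with ratio -4.
By induction T(n) = T(0) · (-4)^n = 7 \left(-4\right)^{n}.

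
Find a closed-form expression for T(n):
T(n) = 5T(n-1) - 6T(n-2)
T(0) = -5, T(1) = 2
Characteristic equation: x² - 5x + 6 = 0, which factors as (x - (3))(x - (2)) = 0.
Roots r₁ = 3, r₂ = 2 (distinct).
General solution: T(n) = A·(3)^n + B·(2)^n.
From T(0) = -5: A + B = -5.
From T(1) = 2: 3A + 2B = 2.
Solving: A = 12, B = -17.
So T(n) = - 17 \cdot 2^{n} + 12 \cdot 3^{n}.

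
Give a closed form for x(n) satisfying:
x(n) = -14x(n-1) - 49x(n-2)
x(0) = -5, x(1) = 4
Characteristic equation: x² + 14x + 49 = 0, which is (x - (-7))².
Repeated root r = -7.
General solution: x(n) = (A + Bn)·(-7)^n.
From x(0) = -5: A = -5.
From x(1) = 4: (A + B)·(-7) = 4 ⇒ B = \frac{31}{7}.
So x(n) = \left(\frac{31 n}{7} - 5\right) \cdot (-7)^n.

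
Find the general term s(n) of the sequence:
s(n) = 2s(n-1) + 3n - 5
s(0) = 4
First-order linear with linear forcing.
Homogeneous solution: s_h(n) = A·(2)^n.
Try particular s_p(n) = pn + q. Substituting:
  pn + q = 2(p(n-1) + q) + 3n - 5.
Matching the n-coefficient: p = 2p + 3 ⇒ p = -3.
Matching constants: q = -2p + 2q - 5 ⇒ q = -1.
General: s(n) = A·(2)^n - 3 n - 1.
Apply s(0) = 4: A - 1 = 4 ⇒ A = 5.
So s(n) = 5 \cdot 2^{n} - 3 n - 1.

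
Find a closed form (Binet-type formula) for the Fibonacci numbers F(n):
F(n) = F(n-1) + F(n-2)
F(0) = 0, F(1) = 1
This is the Fibonacci sequence.
Characteristic equation: x² - x - 1 = 0; roots r₁ = \frac{1}{2} + \frac{\sqrt{5}}{2}, r₂ = \frac{1}{2} - \frac{\sqrt{5}}{2}.
General: F(n) = A·r₁^n + B·r₂^n. Solving with F(0)=0, F(1)=1 gives A = \frac{\sqrt{5}}{5}, B = - \frac{\sqrt{5}}{5}.
So F(n) = \frac{2^{- n} \sqrt{5} \left(- \left(1 - \sqrt{5}\right)^{n} + \left(1 + \sqrt{5}\right)^{n}\right)}{5}.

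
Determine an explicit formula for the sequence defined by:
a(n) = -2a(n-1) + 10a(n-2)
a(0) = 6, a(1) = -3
Characteristic equation: x² + 2x - 10 = 0.
Discriminant Δ = (-2)² + 4·(10) = 44.
Roots r₁,₂ = (-2 ± √44)/2, so r₁ = -1 + \sqrt{11}, r₂ = - \sqrt{11} - 1.
General solution: a(n) = A·r₁^n + B·r₂^n.
From the initial conditions, A + B = 6 and r₁A + r₂B = -3.
Since r₁ - r₂ = √44: A = (-3 - (6)r₂)/√44 = \frac{3 \sqrt{11}}{22} + 3, and B = 6 - A = 3 - \frac{3 \sqrt{11}}{22}.
So a(n) = \left(\frac{3 \sqrt{11}}{22} + 3\right)\left(-1 + \sqrt{11}\right)^n + \left(3 - \frac{3 \sqrt{11}}{22}\right)\left(- \sqrt{11} - 1\right)^n.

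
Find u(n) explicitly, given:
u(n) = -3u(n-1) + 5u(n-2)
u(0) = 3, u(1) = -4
Characteristic equation: x² + 3x - 5 = 0.
Discriminant Δ = (-3)² + 4·(5) = 29.
Roots r₁,₂ = (-3 ± √29)/2, so r₁ = - \frac{3}{2} + \frac{\sqrt{29}}{2}, r₂ = - \frac{\sqrt{29}}{2} - \frac{3}{2}.
General solution: u(n) = A·r₁^n + B·r₂^n.
From the initial conditions, A + B = 3 and r₁A + r₂B = -4.
Since r₁ - r₂ = √29: A = (-4 - (3)r₂)/√29 = \frac{\sqrt{29}}{58} + \frac{3}{2}, and B = 3 - A = \frac{3}{2} - \frac{\sqrt{29}}{58}.
So u(n) = \left(\frac{\sqrt{29}}{58} + \frac{3}{2}\right)\left(- \frac{3}{2} + \frac{\sqrt{29}}{2}\right)^n + \left(\frac{3}{2} - \frac{\sqrt{29}}{58}\right)\left(- \frac{\sqrt{29}}{2} - \frac{3}{2}\right)^n.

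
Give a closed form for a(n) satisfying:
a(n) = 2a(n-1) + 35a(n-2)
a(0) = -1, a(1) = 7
Characteristic equation: x² - 2x - 35 = 0, which factors as (x - (7))(x - (-5)) = 0.
Roots r₁ = 7, r₂ = -5 (distinct).
General solution: a(n) = A·(7)^n + B·(-5)^n.
From a(0) = -1: A + B = -1.
From a(1) = 7: 7A - 5B = 7.
Solving: A = \frac{1}{6}, B = - \frac{7}{6}.
So a(n) = - \frac{7 \left(-5\right)^{n}}{6} + \frac{7^{n}}{6}.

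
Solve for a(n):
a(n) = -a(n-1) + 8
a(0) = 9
First-order linear non-homogeneous.
Homogeneous solution: a_h(n) = A·(-1)^n.
Try constant particular solution a_p = K: K = -K + 8 ⇒ K = 4.
General: a(n) = A·(-1)^n + 4.
Apply a(0) = 9: A + 4 = 9 ⇒ A = 5.
So a(n) = 5 \left(-1\right)^{n} + 4.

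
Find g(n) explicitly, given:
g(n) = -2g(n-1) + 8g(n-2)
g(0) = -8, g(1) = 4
Characteristic equation: x² + 2x - 8 = 0, which factors as (x - (2))(x - (-4)) = 0.
Roots r₁ = 2, r₂ = -4 (distinct).
General solution: g(n) = A·(2)^n + B·(-4)^n.
From g(0) = -8: A + B = -8.
From g(1) = 4: 2A - 4B = 4.
Solving: A = - \frac{14}{3}, B = - \frac{10}{3}.
So g(n) = - \frac{10 \left(-4\right)^{n}}{3} - \frac{14 \cdot 2^{n}}{3}.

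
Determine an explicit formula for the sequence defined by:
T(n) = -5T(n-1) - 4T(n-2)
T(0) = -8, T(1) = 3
Characteristic equation: x² + 5x + 4 = 0, which factors as (x - (-4))(x - (-1)) = 0.
Roots r₁ = -4, r₂ = -1 (distinct).
General solution: T(n) = A·(-4)^n + B·(-1)^n.
From T(0) = -8: A + B = -8.
From T(1) = 3: -4A - B = 3.
Solving: A = \frac{5}{3}, B = - \frac{29}{3}.
So T(n) = - \frac{29 \left(-1\right)^{n}}{3} + \frac{5 \left(-4\right)^{n}}{3}.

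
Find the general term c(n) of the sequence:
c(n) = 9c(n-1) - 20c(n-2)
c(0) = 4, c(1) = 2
Characteristic equation: x² - 9x + 20 = 0, which factors as (x - (4))(x - (5)) = 0.
Roots r₁ = 4, r₂ = 5 (distinct).
General solution: c(n) = A·(4)^n + B·(5)^n.
From c(0) = 4: A + B = 4.
From c(1) = 2: 4A + 5B = 2.
Solving: A = 18, B = -14.
So c(n) = 18 \cdot 4^{n} - 14 \cdot 5^{n}.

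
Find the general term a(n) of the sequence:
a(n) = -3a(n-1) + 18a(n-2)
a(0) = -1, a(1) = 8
Characteristic equation: x² + 3x - 18 = 0, which factors as (x - (3))(x - (-6)) = 0.
Roots r₁ = 3, r₂ = -6 (distinct).
General solution: a(n) = A·(3)^n + B·(-6)^n.
From a(0) = -1: A + B = -1.
From a(1) = 8: 3A - 6B = 8.
Solving: A = \frac{2}{9}, B = - \frac{11}{9}.
So a(n) = - \frac{11 \left(-6\right)^{n}}{9} + \frac{2 \cdot 3^{n}}{9}.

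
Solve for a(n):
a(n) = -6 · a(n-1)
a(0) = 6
Pure geometric recurrence with ratio -6.
By induction a(n) = a(0) · (-6)^n = 6 \left(-6\right)^{n}.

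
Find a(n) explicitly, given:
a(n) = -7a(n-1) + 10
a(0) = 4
First-order linear non-homogeneous.
Homogeneous solution: a_h(n) = A·(-7)^n.
Try constant particular solution a_p = K: K = -7K + 10 ⇒ K = \frac{5}{4}.
General: a(n) = A·(-7)^n + \frac{5}{4}.
Apply a(0) = 4: A + \frac{5}{4} = 4 ⇒ A = \frac{11}{4}.
So a(n) = \frac{11 \left(-7\right)^{n}}{4} + \frac{5}{4}.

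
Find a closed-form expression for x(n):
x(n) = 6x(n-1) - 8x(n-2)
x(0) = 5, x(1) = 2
Characteristic equation: x² - 6x + 8 = 0, which factors as (x - (2))(x - (4)) = 0.
Roots r₁ = 2, r₂ = 4 (distinct).
General solution: x(n) = A·(2)^n + B·(4)^n.
From x(0) = 5: A + B = 5.
From x(1) = 2: 2A + 4B = 2.
Solving: A = 9, B = -4.
So x(n) = 9 \cdot 2^{n} - 4 \cdot 4^{n}.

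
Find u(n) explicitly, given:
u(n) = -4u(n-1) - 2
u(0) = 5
First-order linear non-homogeneous.
Homogeneous solution: u_h(n) = A·(-4)^n.
Try constant particular solution u_p = K: K = -4K - 2 ⇒ K = - \frac{2}{5}.
General: u(n) = A·(-4)^n - \frac{2}{5}.
Apply u(0) = 5: A - \frac{2}{5} = 5 ⇒ A = \frac{27}{5}.
So u(n) = \frac{27 \left(-4\right)^{n}}{5} - \frac{2}{5}.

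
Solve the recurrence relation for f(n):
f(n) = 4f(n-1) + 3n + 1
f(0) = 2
First-order linear with linear forcing.
Homogeneous solution: f_h(n) = A·(4)^n.
Try particular f_p(n) = pn + q. Substituting:
  pn + q = 4(p(n-1) + q) + 3n + 1.
Matching the n-coefficient: p = 4p + 3 ⇒ p = -1.
Matching constants: q = -4p + 4q + 1 ⇒ q = - \frac{5}{3}.
General: f(n) = A·(4)^n - n - \frac{5}{3}.
Apply f(0) = 2: A - \frac{5}{3} = 2 ⇒ A = \frac{11}{3}.
So f(n) = \frac{11 \cdot 4^{n}}{3} - n - \frac{5}{3}.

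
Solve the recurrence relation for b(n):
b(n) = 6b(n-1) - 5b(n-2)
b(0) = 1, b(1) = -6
Characteristic equation: x² - 6x + 5 = 0, which factors as (x - (1))(x - (5)) = 0.
Roots r₁ = 1, r₂ = 5 (distinct).
General solution: b(n) = A·(1)^n + B·(5)^n.
From b(0) = 1: A + B = 1.
From b(1) = -6: A + 5B = -6.
Solving: A = \frac{11}{4}, B = - \frac{7}{4}.
So b(n) = \frac{11}{4} - \frac{7 \cdot 5^{n}}{4}.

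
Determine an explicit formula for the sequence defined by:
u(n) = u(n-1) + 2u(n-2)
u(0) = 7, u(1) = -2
Characteristic equation: x² - x - 2 = 0, which factors as (x - (2))(x - (-1)) = 0.
Roots r₁ = 2, r₂ = -1 (distinct).
General solution: u(n) = A·(2)^n + B·(-1)^n.
From u(0) = 7: A + B = 7.
From u(1) = -2: 2A - B = -2.
Solving: A = \frac{5}{3}, B = \frac{16}{3}.
So u(n) = \frac{16 \left(-1\right)^{n}}{3} + \frac{5 \cdot 2^{n}}{3}.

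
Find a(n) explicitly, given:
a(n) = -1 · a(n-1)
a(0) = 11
Pure geometric recurrence with ratio -1.
By induction a(n) = a(0) · (-1)^n = 11 \left(-1\right)^{n}.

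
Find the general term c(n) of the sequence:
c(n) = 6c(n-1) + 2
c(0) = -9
First-order linear non-homogeneous.
Homogeneous solution: c_h(n) = A·(6)^n.
Try constant particular solution c_p = K: K = 6K + 2 ⇒ K = - \frac{2}{5}.
General: c(n) = A·(6)^n - \frac{2}{5}.
Apply c(0) = -9: A - \frac{2}{5} = -9 ⇒ A = - \frac{43}{5}.
So c(n) = - \frac{43 \cdot 6^{n}}{5} - \frac{2}{5}.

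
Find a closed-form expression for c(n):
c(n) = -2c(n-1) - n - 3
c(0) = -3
First-order linear with linear forcing.
Homogeneous solution: c_h(n) = A·(-2)^n.
Try particular c_p(n) = pn + q. Substituting:
  pn + q = -2(p(n-1) + q) - n - 3.
Matching the n-coefficient: p = -2p - 1 ⇒ p = - \frac{1}{3}.
Matching constants: q = 2p - 2q - 3 ⇒ q = - \frac{11}{9}.
General: c(n) = A·(-2)^n - \frac{n}{3} - \frac{11}{9}.
Apply c(0) = -3: A - \frac{11}{9} = -3 ⇒ A = - \frac{16}{9}.
So c(n) = - \frac{16 \left(-2\right)^{n}}{9} - \frac{n}{3} - \frac{11}{9}.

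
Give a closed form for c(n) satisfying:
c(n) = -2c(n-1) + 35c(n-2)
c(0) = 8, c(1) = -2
Characteristic equation: x² + 2x - 35 = 0, which factors as (x - (5))(x - (-7)) = 0.
Roots r₁ = 5, r₂ = -7 (distinct).
General solution: c(n) = A·(5)^n + B·(-7)^n.
From c(0) = 8: A + B = 8.
From c(1) = -2: 5A - 7B = -2.
Solving: A = \frac{9}{2}, B = \frac{7}{2}.
So c(n) = \frac{7 \left(-7\right)^{n}}{2} + \frac{9 \cdot 5^{n}}{2}.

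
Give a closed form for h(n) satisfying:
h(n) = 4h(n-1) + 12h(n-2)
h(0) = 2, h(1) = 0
Characteristic equation: x² - 4x - 12 = 0, which factors as (x - (6))(x - (-2)) = 0.
Roots r₁ = 6, r₂ = -2 (distinct).
General solution: h(n) = A·(6)^n + B·(-2)^n.
From h(0) = 2: A + B = 2.
From h(1) = 0: 6A - 2B = 0.
Solving: A = \frac{1}{2}, B = \frac{3}{2}.
So h(n) = \frac{3 \left(-2\right)^{n}}{2} + \frac{6^{n}}{2}.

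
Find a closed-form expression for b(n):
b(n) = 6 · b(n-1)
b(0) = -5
Pure geometric recurrence with ratio 6.
By induction b(n) = b(0) · (6)^n = - 5 \cdot 6^{n}.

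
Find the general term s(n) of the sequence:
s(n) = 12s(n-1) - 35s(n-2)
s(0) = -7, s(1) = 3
Characteristic equation: x² - 12x + 35 = 0, which factors as (x - (7))(x - (5)) = 0.
Roots r₁ = 7, r₂ = 5 (distinct).
General solution: s(n) = A·(7)^n + B·(5)^n.
From s(0) = -7: A + B = -7.
From s(1) = 3: 7A + 5B = 3.
Solving: A = 19, B = -26.
So s(n) = - 26 \cdot 5^{n} + 19 \cdot 7^{n}.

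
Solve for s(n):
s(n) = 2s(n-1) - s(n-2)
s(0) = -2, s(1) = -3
Characteristic equation: x² - 2x + 1 = 0, which is (x - (1))².
Repeated root r = 1.
General solution: s(n) = (A + Bn)·(1)^n.
From s(0) = -2: A = -2.
From s(1) = -3: (A + B)·(1) = -3 ⇒ B = -1.
So s(n) = \left(- n - 2\right) \cdot (1)^n.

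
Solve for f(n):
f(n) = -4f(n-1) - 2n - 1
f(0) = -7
First-order linear with linear forcing.
Homogeneous solution: f_h(n) = A·(-4)^n.
Try particular f_p(n) = pn + q. Substituting:
  pn + q = -4(p(n-1) + q) - 2n - 1.
Matching the n-coefficient: p = -4p - 2 ⇒ p = - \frac{2}{5}.
Matching constants: q = 4p - 4q - 1 ⇒ q = - \frac{13}{25}.
General: f(n) = A·(-4)^n - \frac{2 n}{5} - \frac{13}{25}.
Apply f(0) = -7: A - \frac{13}{25} = -7 ⇒ A = - \frac{162}{25}.
So f(n) = - \frac{162 \left(-4\right)^{n}}{25} - \frac{2 n}{5} - \frac{13}{25}.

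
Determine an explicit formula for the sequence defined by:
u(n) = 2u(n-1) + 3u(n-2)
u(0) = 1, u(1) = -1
Characteristic equation: x² - 2x - 3 = 0, which factors as (x - (-1))(x - (3)) = 0.
Roots r₁ = -1, r₂ = 3 (distinct).
General solution: u(n) = A·(-1)^n + B·(3)^n.
From u(0) = 1: A + B = 1.
From u(1) = -1: -A + 3B = -1.
Solving: A = 1, B = 0.
So u(n) = \left(-1\right)^{n}.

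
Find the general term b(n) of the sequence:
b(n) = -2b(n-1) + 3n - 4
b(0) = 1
First-order linear with linear forcing.
Homogeneous solution: b_h(n) = A·(-2)^n.
Try particular b_p(n) = pn + q. Substituting:
  pn + q = -2(p(n-1) + q) + 3n - 4.
Matching the n-coefficient: p = -2p + 3 ⇒ p = 1.
Matching constants: q = 2p - 2q - 4 ⇒ q = - \frac{2}{3}.
General: b(n) = A·(-2)^n + n - \frac{2}{3}.
Apply b(0) = 1: A - \frac{2}{3} = 1 ⇒ A = \frac{5}{3}.
So b(n) = \frac{5 \left(-2\right)^{n}}{3} + n - \frac{2}{3}.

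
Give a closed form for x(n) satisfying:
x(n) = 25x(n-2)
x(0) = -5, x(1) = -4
Characteristic equation: x² - 25 = 0, which factors as (x - (-5))(x - (5)) = 0.
Roots r₁ = -5, r₂ = 5 (distinct).
General solution: x(n) = A·(-5)^n + B·(5)^n.
From x(0) = -5: A + B = -5.
From x(1) = -4: -5A + 5B = -4.
Solving: A = - \frac{21}{10}, B = - \frac{29}{10}.
So x(n) = - \frac{21 \left(-5\right)^{n}}{10} - \frac{29 \cdot 5^{n}}{10}.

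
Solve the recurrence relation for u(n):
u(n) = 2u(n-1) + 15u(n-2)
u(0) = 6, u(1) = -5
Characteristic equation: x² - 2x - 15 = 0, which factors as (x - (-3))(x - (5)) = 0.
Roots r₁ = -3, r₂ = 5 (distinct).
General solution: u(n) = A·(-3)^n + B·(5)^n.
From u(0) = 6: A + B = 6.
From u(1) = -5: -3A + 5B = -5.
Solving: A = \frac{35}{8}, B = \frac{13}{8}.
So u(n) = \frac{35 \left(-3\right)^{n}}{8} + \frac{13 \cdot 5^{n}}{8}.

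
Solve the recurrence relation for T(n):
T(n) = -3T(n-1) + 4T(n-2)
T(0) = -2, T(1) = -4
Characteristic equation: x² + 3x - 4 = 0, which factors as (x - (1))(x - (-4)) = 0.
Roots r₁ = 1, r₂ = -4 (distinct).
General solution: T(n) = A·(1)^n + B·(-4)^n.
From T(0) = -2: A + B = -2.
From T(1) = -4: A - 4B = -4.
Solving: A = - \frac{12}{5}, B = \frac{2}{5}.
So T(n) = \frac{2 \left(-4\right)^{n}}{5} - \frac{12}{5}.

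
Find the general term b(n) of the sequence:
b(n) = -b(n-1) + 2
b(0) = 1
First-order linear non-homogeneous.
Homogeneous solution: b_h(n) = A·(-1)^n.
Try constant particular solution b_p = K: K = -K + 2 ⇒ K = 1.
General: b(n) = A·(-1)^n + 1.
Apply b(0) = 1: A + 1 = 1 ⇒ A = 0.
So b(n) = 1.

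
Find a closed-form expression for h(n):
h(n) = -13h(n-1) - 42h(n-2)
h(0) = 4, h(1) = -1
Characteristic equation: x² + 13x + 42 = 0, which factors as (x - (-6))(x - (-7)) = 0.
Roots r₁ = -6, r₂ = -7 (distinct).
General solution: h(n) = A·(-6)^n + B·(-7)^n.
From h(0) = 4: A + B = 4.
From h(1) = -1: -6A - 7B = -1.
Solving: A = 27, B = -23.
So h(n) = 27 \left(-6\right)^{n} - 23 \left(-7\right)^{n}.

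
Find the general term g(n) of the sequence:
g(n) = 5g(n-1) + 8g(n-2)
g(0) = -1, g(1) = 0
Characteristic equation: x² - 5x - 8 = 0.
Discriminant Δ = (5)² + 4·(8) = 57.
Roots r₁,₂ = (5 ± √57)/2, so r₁ = \frac{5}{2} + \frac{\sqrt{57}}{2}, r₂ = \frac{5}{2} - \frac{\sqrt{57}}{2}.
General solution: g(n) = A·r₁^n + B·r₂^n.
From the initial conditions, A + B = -1 and r₁A + r₂B = 0.
Since r₁ - r₂ = √57: A = (0 - (-1)r₂)/√57 = - \frac{1}{2} + \frac{5 \sqrt{57}}{114}, and B = -1 - A = - \frac{1}{2} - \frac{5 \sqrt{57}}{114}.
So g(n) = \left(- \frac{1}{2} + \frac{5 \sqrt{57}}{114}\right)\left(\frac{5}{2} + \frac{\sqrt{57}}{2}\right)^n + \left(- \frac{1}{2} - \frac{5 \sqrt{57}}{114}\right)\left(\frac{5}{2} - \frac{\sqrt{57}}{2}\right)^n.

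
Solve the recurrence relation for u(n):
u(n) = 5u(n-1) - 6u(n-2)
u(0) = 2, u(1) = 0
Characteristic equation: x² - 5x + 6 = 0, which factors as (x - (3))(x - (2)) = 0.
Roots r₁ = 3, r₂ = 2 (distinct).
General solution: u(n) = A·(3)^n + B·(2)^n.
From u(0) = 2: A + B = 2.
From u(1) = 0: 3A + 2B = 0.
Solving: A = -4, B = 6.
So u(n) = 6 \cdot 2^{n} - 4 \cdot 3^{n}.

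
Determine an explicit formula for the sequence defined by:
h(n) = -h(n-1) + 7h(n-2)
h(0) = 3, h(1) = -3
Characteristic equation: x² + x - 7 = 0.
Discriminant Δ = (-1)² + 4·(7) = 29.
Roots r₁,₂ = (-1 ± √29)/2, so r₁ = - \frac{1}{2} + \frac{\sqrt{29}}{2}, r₂ = - \frac{\sqrt{29}}{2} - \frac{1}{2}.
General solution: h(n) = A·r₁^n + B·r₂^n.
From the initial conditions, A + B = 3 and r₁A + r₂B = -3.
Since r₁ - r₂ = √29: A = (-3 - (3)r₂)/√29 = \frac{3}{2} - \frac{3 \sqrt{29}}{58}, and B = 3 - A = \frac{3 \sqrt{29}}{58} + \frac{3}{2}.
So h(n) = \left(\frac{3}{2} - \frac{3 \sqrt{29}}{58}\right)\left(- \frac{1}{2} + \frac{\sqrt{29}}{2}\right)^n + \left(\frac{3 \sqrt{29}}{58} + \frac{3}{2}\right)\left(- \frac{\sqrt{29}}{2} - \frac{1}{2}\right)^n.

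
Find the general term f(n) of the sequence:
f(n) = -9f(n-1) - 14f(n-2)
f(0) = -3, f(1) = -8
Characteristic equation: x² + 9x + 14 = 0, which factors as (x - (-7))(x - (-2)) = 0.
Roots r₁ = -7, r₂ = -2 (distinct).
General solution: f(n) = A·(-7)^n + B·(-2)^n.
From f(0) = -3: A + B = -3.
From f(1) = -8: -7A - 2B = -8.
Solving: A = \frac{14}{5}, B = - \frac{29}{5}.
So f(n) = - \frac{29 \left(-2\right)^{n}}{5} + \frac{14 \left(-7\right)^{n}}{5}.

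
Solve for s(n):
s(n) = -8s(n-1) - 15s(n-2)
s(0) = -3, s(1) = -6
Characteristic equation: x² + 8x + 15 = 0, which factors as (x - (-5))(x - (-3)) = 0.
Roots r₁ = -5, r₂ = -3 (distinct).
General solution: s(n) = A·(-5)^n + B·(-3)^n.
From s(0) = -3: A + B = -3.
From s(1) = -6: -5A - 3B = -6.
Solving: A = \frac{15}{2}, B = - \frac{21}{2}.
So s(n) = - \frac{21 \left(-3\right)^{n}}{2} + \frac{15 \left(-5\right)^{n}}{2}.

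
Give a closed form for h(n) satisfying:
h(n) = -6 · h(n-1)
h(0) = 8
Pure geometric recurrence with ratio -6.
By induction h(n) = h(0) · (-6)^n = 8 \left(-6\right)^{n}.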